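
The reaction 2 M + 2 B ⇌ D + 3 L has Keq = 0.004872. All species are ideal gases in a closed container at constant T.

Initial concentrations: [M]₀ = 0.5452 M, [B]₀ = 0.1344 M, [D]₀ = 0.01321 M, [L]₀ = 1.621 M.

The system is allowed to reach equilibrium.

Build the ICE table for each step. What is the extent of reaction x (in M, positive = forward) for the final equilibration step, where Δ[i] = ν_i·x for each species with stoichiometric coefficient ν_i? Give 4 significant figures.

x = -0.0132 M

Q₀ = 10.48 vs Keq = 0.004872 ⇒ Q>K, reverse
Step 1:
                  M         B         D         L
  I          0.5452    0.1344   0.01321     1.621
  C          0.0264    0.0264   -0.0132   -0.0396
  E          0.5716    0.1608 1.0407e-05     1.581
  solve Keq expr → x = -0.0132; check Q = 0.004872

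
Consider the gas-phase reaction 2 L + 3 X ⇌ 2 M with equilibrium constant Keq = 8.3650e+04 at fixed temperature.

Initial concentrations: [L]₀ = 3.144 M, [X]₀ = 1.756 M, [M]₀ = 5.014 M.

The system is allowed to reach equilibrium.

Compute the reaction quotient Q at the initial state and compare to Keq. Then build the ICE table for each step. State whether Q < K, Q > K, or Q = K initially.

Q₀ = 0.4697 vs Keq = 8.3650e+04 ⇒ Q<K, forward
Step 1:
                   L          X          M
  init         3.144      1.756      5.014
  Δ           -1.138     -1.708      1.138
  eq           2.006    0.04828      6.152
  solve Keq expr → x = 0.5692; check Q = 8.3650e+04

Q₀ = 0.4697; Q < K (proceeds forward)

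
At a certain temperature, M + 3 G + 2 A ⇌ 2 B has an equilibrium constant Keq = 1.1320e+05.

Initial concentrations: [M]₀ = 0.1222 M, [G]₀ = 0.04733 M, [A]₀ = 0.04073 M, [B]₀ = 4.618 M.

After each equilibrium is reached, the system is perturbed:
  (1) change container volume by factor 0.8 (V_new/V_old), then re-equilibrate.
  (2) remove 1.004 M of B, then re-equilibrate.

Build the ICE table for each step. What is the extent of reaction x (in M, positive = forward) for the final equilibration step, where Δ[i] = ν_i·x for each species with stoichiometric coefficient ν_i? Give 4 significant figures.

Q₀ = 9.9220e+08 vs Keq = 1.1320e+05 ⇒ Q>K, reverse
Step 1:
                    M           G           A           B
  init         0.1222     0.04733     0.04073       4.618
  Δ           0.07833       0.235      0.1567     -0.1567
  eq           0.2005      0.2823      0.1974       4.461
  solve Keq expr → x = -0.07833; check Q = 1.1320e+05
Then change container volume by factor 0.8 (V_new/V_old).
Step 2:
                    M           G           A           B
  init         0.2507      0.3529      0.2467       5.577
  Δ          -0.01784    -0.05353    -0.03569     0.03569
  eq           0.2328      0.2994      0.2111       5.612
  solve Keq expr → x = 0.01784; check Q = 1.1320e+05
Then remove 1.004 M of B.
Step 3:
                    M           G           A           B
  init         0.2328      0.2994      0.2111       4.608
  Δ         -0.007037    -0.02111    -0.01407     0.01407
  eq           0.2258      0.2783       0.197       4.622
  solve Keq expr → x = 0.007037; check Q = 1.1320e+05

x = 0.007037 M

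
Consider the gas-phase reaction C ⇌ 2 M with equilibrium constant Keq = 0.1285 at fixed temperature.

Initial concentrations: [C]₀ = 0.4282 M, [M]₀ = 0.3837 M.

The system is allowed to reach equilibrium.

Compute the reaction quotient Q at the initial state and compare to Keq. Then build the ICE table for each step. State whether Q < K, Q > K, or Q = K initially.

Q₀ = 0.3438; Q > K (proceeds reverse)

Q₀ = 0.3438 vs Keq = 0.1285 ⇒ Q>K, reverse
Step 1:
                   C          M
  I           0.4282     0.3837
  C          0.06587    -0.1317
  E           0.4941      0.252
  solve Keq expr → x = -0.06587; check Q = 0.1285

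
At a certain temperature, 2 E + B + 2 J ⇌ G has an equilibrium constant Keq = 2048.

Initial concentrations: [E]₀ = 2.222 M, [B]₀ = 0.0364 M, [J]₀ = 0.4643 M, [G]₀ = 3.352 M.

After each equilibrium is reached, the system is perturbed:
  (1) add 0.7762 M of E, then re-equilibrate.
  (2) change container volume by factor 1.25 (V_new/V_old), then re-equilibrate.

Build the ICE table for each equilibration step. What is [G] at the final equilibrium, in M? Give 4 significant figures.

[G]_eq = 2.708 M

Q₀ = 86.52 vs Keq = 2048 ⇒ Q<K, forward
Step 1:
                  E         B         J         G
  Initial     2.222    0.0364    0.4643     3.352
  Change   -0.06826  -0.03413  -0.06826   0.03413
  Equil       2.154  0.002272     0.396     3.386
  solve Keq expr → x = 0.03413; check Q = 2048
Then add 0.7762 M of E.
Step 2:
                  E         B         J         G
  Initial      2.93  0.002272     0.396     3.386
  Change  -0.002059  -0.00103 -0.002059   0.00103
  Equil       2.928  0.001243     0.394     3.387
  solve Keq expr → x = 0.00103; check Q = 2048
Then change container volume by factor 1.25 (V_new/V_old).
Step 3:
                  E         B         J         G
  Initial     2.342 9.9432e-04    0.3152      2.71
  Change   0.002769  0.001384  0.002769 -0.001384
  Equil       2.345  0.002379     0.318     2.708
  solve Keq expr → x = -0.001384; check Q = 2048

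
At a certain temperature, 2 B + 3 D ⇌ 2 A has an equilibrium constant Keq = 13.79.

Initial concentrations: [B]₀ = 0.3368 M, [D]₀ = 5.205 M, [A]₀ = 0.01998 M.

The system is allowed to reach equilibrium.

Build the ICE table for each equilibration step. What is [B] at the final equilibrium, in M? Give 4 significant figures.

Q₀ = 2.4957e-05 vs Keq = 13.79 ⇒ Q<K, forward
Step 1:
                   B          D          A
  Initial     0.3368      5.205    0.01998
  Change     -0.3277    -0.4915     0.3277
  Equil     0.009148      4.714     0.3476
  solve Keq expr → x = 0.1638; check Q = 13.79

[B]_eq = 0.009148 M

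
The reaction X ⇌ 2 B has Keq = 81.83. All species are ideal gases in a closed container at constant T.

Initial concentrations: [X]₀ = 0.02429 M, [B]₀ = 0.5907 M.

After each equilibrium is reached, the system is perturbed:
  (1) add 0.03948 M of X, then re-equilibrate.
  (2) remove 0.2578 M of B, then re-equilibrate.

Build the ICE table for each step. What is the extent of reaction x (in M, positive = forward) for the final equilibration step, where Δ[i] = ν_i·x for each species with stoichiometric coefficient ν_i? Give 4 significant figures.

Q₀ = 14.37 vs Keq = 81.83 ⇒ Q<K, forward
Step 1:
                    X           B
  Initial     0.02429      0.5907
  Change     -0.01945     0.03889
  Equil      0.004844      0.6296
  solve Keq expr → x = 0.01945; check Q = 81.83
Then add 0.03948 M of X.
Step 2:
                    X           B
  Initial     0.04432      0.6296
  Change     -0.03823     0.07646
  Equil      0.006092      0.7061
  solve Keq expr → x = 0.03823; check Q = 81.83
Then remove 0.2578 M of B.
Step 3:
                    X           B
  Initial    0.006092      0.4483
  Change    -0.003558    0.007116
  Equil      0.002534      0.4554
  solve Keq expr → x = 0.003558; check Q = 81.83

x = 0.003558 M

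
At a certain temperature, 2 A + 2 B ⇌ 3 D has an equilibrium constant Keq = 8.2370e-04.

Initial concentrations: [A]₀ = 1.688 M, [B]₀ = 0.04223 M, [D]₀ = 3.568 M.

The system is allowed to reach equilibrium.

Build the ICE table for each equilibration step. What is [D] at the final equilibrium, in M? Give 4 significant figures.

Q₀ = 8939 vs Keq = 8.2370e-04 ⇒ Q>K, reverse
Step 1:
                    A           B           D
  init          1.688     0.04223       3.568
  Δ             2.123       2.123      -3.185
  eq            3.811       2.166      0.3829
  solve Keq expr → x = -1.062; check Q = 8.2370e-04

[D]_eq = 0.3829 M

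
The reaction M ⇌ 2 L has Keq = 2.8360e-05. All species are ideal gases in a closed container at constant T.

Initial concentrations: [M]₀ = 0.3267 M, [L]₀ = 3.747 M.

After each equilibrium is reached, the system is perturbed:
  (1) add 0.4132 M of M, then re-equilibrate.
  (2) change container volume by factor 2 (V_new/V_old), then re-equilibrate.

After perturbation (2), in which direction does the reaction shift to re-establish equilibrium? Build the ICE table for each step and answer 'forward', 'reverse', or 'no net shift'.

Direction: forward

Q₀ = 42.98 vs Keq = 2.8360e-05 ⇒ Q>K, reverse
Step 1:
                    M           L
  init         0.3267       3.747
  Δ              1.87      -3.739
  eq            2.196    0.007892
  solve Keq expr → x = -1.87; check Q = 2.8360e-05
Then add 0.4132 M of M.
Step 2:
                    M           L
  init          2.609    0.007892
  Δ       -3.5492e-04  7.0985e-04
  eq            2.609    0.008602
  solve Keq expr → x = 3.5492e-04; check Q = 2.8360e-05
Then change container volume by factor 2 (V_new/V_old).
Step 3:
                    M           L
  init          1.305    0.004301
  Δ       -8.8973e-04    0.001779
  eq            1.304     0.00608
  solve Keq expr → x = 8.8973e-04; check Q = 2.8360e-05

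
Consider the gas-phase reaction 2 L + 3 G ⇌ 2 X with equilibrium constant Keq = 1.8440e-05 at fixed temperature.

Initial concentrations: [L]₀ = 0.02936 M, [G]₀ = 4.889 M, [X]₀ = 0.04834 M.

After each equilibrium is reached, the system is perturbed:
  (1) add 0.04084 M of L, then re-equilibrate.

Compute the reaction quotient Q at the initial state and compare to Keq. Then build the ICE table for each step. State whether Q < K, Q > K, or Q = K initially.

Q₀ = 0.0232; Q > K (proceeds reverse)

Q₀ = 0.0232 vs Keq = 1.8440e-05 ⇒ Q>K, reverse
Step 1:
                   L          G          X
  init       0.02936      4.889    0.04834
  Δ          0.04483    0.06724   -0.04483
  eq         0.07419      4.956   0.003515
  solve Keq expr → x = -0.02241; check Q = 1.8440e-05
Then add 0.04084 M of L.
Step 2:
                   L          G          X
  init         0.115      4.956   0.003515
  Δ        -0.001843  -0.002765   0.001843
  eq          0.1132      4.953   0.005358
  solve Keq expr → x = 9.2162e-04; check Q = 1.8440e-05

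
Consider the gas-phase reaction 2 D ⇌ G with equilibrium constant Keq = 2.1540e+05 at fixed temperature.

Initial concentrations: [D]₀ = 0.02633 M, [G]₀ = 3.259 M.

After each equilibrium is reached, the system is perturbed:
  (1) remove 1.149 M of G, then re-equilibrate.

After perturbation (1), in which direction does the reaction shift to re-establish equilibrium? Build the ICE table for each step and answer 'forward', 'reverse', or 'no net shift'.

Q₀ = 4701 vs Keq = 2.1540e+05 ⇒ Q<K, forward
Step 1:
                   D          G
  init       0.02633      3.259
  Δ         -0.02243    0.01122
  eq        0.003896       3.27
  solve Keq expr → x = 0.01122; check Q = 2.1540e+05
Then remove 1.149 M of G.
Step 2:
                   D          G
  init      0.003896      2.121
  Δ       -7.5802e-04 3.7901e-04
  eq        0.003138      2.122
  solve Keq expr → x = 3.7901e-04; check Q = 2.1540e+05

Direction: forward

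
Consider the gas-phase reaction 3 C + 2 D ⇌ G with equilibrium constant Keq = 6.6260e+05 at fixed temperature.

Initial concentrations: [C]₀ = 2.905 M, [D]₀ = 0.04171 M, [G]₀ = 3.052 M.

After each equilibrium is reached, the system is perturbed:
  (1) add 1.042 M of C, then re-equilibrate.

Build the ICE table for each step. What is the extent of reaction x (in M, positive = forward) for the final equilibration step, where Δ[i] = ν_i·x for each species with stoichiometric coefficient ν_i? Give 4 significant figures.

Q₀ = 71.56 vs Keq = 6.6260e+05 ⇒ Q<K, forward
Step 1:
                   C          D          G
  init         2.905    0.04171      3.052
  Δ         -0.06189   -0.04126    0.02063
  eq           2.843 4.4920e-04      3.073
  solve Keq expr → x = 0.02063; check Q = 6.6260e+05
Then add 1.042 M of C.
Step 2:
                   C          D          G
  init         3.885 4.4920e-04      3.073
  Δ       -2.5194e-04 -1.6796e-04 8.3981e-05
  eq           3.885 2.8124e-04      3.073
  solve Keq expr → x = 8.3981e-05; check Q = 6.6260e+05

x = 8.3981e-05 M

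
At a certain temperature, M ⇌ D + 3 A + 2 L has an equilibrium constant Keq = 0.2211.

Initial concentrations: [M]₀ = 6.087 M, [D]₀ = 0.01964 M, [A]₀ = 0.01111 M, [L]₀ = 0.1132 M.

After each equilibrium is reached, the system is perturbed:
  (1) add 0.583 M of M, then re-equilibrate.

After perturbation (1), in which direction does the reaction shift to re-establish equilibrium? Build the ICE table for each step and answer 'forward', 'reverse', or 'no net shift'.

Q₀ = 5.6699e-11 vs Keq = 0.2211 ⇒ Q<K, forward
Step 1:
                   M          D          A          L
  Initial      6.087    0.01964    0.01111     0.1132
  Change     -0.4519     0.4519      1.356     0.9039
  Equil        5.635     0.4716      1.367      1.017
  solve Keq expr → x = 0.4519; check Q = 0.2211
Then add 0.583 M of M.
Step 2:
                   M          D          A          L
  Initial      6.218     0.4716      1.367      1.017
  Change   -0.007754   0.007754    0.02326    0.01551
  Equil         6.21     0.4793       1.39      1.033
  solve Keq expr → x = 0.007754; check Q = 0.2211

Direction: forward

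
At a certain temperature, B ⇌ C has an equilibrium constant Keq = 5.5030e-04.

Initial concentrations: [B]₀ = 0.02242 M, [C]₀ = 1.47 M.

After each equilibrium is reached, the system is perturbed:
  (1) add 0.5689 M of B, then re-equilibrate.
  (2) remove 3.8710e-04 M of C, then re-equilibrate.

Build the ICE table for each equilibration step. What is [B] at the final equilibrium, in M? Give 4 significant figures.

[B]_eq = 2.06 M

Q₀ = 65.57 vs Keq = 5.5030e-04 ⇒ Q>K, reverse
Step 1:
                  B         C
  init      0.02242      1.47
  Δ           1.469    -1.469
  eq          1.492 8.2083e-04
  solve Keq expr → x = -1.469; check Q = 5.5030e-04
Then add 0.5689 M of B.
Step 2:
                  B         C
  init         2.06 8.2083e-04
  Δ       -3.1289e-04 3.1289e-04
  eq           2.06  0.001134
  solve Keq expr → x = 3.1289e-04; check Q = 5.5030e-04
Then remove 3.8710e-04 M of C.
Step 3:
                  B         C
  init         2.06 7.4662e-04
  Δ       -3.8689e-04 3.8689e-04
  eq           2.06  0.001134
  solve Keq expr → x = 3.8689e-04; check Q = 5.5030e-04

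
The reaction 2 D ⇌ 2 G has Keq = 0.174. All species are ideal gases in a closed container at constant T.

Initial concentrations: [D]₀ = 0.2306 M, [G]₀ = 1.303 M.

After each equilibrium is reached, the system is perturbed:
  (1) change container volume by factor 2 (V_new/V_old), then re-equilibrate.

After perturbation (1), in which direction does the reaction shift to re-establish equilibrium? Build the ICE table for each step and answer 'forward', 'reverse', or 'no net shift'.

Q₀ = 31.93 vs Keq = 0.174 ⇒ Q>K, reverse
Step 1:
                    D           G
  Initial      0.2306       1.303
  Change       0.8516     -0.8516
  Equil         1.082      0.4514
  solve Keq expr → x = -0.4258; check Q = 0.174
Then change container volume by factor 2 (V_new/V_old).
Step 2:
                    D           G
  Initial      0.5411      0.2257
  Change            0           0
  Equil        0.5411      0.2257
  solve Keq expr → x = 0; check Q = 0.174

Direction: no net shift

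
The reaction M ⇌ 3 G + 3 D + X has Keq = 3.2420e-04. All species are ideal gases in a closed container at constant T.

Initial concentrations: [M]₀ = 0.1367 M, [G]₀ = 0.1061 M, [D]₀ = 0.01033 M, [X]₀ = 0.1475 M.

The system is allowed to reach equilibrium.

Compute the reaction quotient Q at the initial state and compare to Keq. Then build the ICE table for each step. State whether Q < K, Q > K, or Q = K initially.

Q₀ = 1.4206e-09; Q < K (proceeds forward)

Q₀ = 1.4206e-09 vs Keq = 3.2420e-04 ⇒ Q<K, forward
Step 1:
                    M           G           D           X
  I            0.1367      0.1061     0.01033      0.1475
  C          -0.05696      0.1709      0.1709     0.05696
  E           0.07974       0.277      0.1812      0.2045
  solve Keq expr → x = 0.05696; check Q = 3.2420e-04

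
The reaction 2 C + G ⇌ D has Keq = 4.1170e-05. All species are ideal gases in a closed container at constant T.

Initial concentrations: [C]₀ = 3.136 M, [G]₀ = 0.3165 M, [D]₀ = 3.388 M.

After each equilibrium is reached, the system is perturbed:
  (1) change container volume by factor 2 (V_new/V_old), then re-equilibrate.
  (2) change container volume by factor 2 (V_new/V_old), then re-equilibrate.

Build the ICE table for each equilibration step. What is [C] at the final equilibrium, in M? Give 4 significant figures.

[C]_eq = 2.478 M

Q₀ = 1.088 vs Keq = 4.1170e-05 ⇒ Q>K, reverse
Step 1:
                    C           G           D
  Initial       3.136      0.3165       3.388
  Change        6.746       3.373      -3.373
  Equil         9.882        3.69     0.01483
  solve Keq expr → x = -3.373; check Q = 4.1170e-05
Then change container volume by factor 2 (V_new/V_old).
Step 2:
                    C           G           D
  Initial       4.941       1.845    0.007417
  Change       0.0111    0.005549   -0.005549
  Equil         4.952        1.85    0.001868
  solve Keq expr → x = -0.005549; check Q = 4.1170e-05
Then change container volume by factor 2 (V_new/V_old).
Step 3:
                    C           G           D
  Initial       2.476      0.9252  9.3416e-04
  Change       0.0014  7.0018e-04 -7.0018e-04
  Equil         2.478      0.9259  2.3398e-04
  solve Keq expr → x = -7.0018e-04; check Q = 4.1170e-05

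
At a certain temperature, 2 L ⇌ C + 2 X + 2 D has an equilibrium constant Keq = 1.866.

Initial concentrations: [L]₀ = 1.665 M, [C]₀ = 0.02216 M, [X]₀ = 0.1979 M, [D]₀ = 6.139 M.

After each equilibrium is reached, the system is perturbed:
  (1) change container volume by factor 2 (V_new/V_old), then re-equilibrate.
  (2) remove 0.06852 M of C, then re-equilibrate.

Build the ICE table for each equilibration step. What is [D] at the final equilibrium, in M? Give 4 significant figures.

Q₀ = 0.0118 vs Keq = 1.866 ⇒ Q<K, forward
Step 1:
                  L         C         X         D
  init        1.665   0.02216    0.1979     6.139
  Δ          -0.383    0.1915     0.383     0.383
  eq          1.282    0.2137    0.5809     6.522
  solve Keq expr → x = 0.1915; check Q = 1.866
Then change container volume by factor 2 (V_new/V_old).
Step 2:
                  L         C         X         D
  init        0.641    0.1068    0.2905     3.261
  Δ         -0.1577   0.07885    0.1577    0.1577
  eq         0.4833    0.1857    0.4482     3.419
  solve Keq expr → x = 0.07885; check Q = 1.866
Then remove 0.06852 M of C.
Step 3:
                  L         C         X         D
  init       0.4833    0.1172    0.4482     3.419
  Δ        -0.03501   0.01751   0.03501   0.03501
  eq         0.4483    0.1347    0.4832     3.454
  solve Keq expr → x = 0.01751; check Q = 1.866

[D]_eq = 3.454 M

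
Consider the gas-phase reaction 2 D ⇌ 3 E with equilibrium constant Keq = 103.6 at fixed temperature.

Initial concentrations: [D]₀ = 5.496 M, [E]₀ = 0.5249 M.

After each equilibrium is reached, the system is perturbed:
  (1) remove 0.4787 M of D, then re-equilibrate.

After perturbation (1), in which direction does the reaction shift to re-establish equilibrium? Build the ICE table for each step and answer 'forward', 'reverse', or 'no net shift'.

Q₀ = 0.004788 vs Keq = 103.6 ⇒ Q<K, forward
Step 1:
                  D         E
  I           5.496    0.5249
  C          -3.909     5.864
  E           1.587     6.389
  solve Keq expr → x = 1.955; check Q = 103.6
Then remove 0.4787 M of D.
Step 2:
                  D         E
  I           1.108     6.389
  C          0.3091   -0.4637
  E           1.417     5.925
  solve Keq expr → x = -0.1546; check Q = 103.6

Direction: reverse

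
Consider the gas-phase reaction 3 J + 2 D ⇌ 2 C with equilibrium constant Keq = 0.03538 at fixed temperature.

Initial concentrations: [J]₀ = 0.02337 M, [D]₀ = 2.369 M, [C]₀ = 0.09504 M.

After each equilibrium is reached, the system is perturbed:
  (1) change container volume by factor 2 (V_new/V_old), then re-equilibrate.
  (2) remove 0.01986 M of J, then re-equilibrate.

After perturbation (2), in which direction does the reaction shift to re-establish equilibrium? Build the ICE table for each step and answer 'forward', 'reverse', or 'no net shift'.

Q₀ = 126.1 vs Keq = 0.03538 ⇒ Q>K, reverse
Step 1:
                    J           D           C
  Initial     0.02337       2.369     0.09504
  Change       0.1093     0.07285    -0.07285
  Equil        0.1326       2.442     0.02219
  solve Keq expr → x = -0.03643; check Q = 0.03538
Then change container volume by factor 2 (V_new/V_old).
Step 2:
                    J           D           C
  Initial     0.06632       1.221     0.01109
  Change     0.009424    0.006282   -0.006282
  Equil       0.07575       1.227    0.004812
  solve Keq expr → x = -0.003141; check Q = 0.03538
Then remove 0.01986 M of J.
Step 3:
                    J           D           C
  Initial     0.05589       1.227    0.004812
  Change     0.002346    0.001564   -0.001564
  Equil       0.05823       1.229    0.003248
  solve Keq expr → x = -7.8213e-04; check Q = 0.03538

Direction: reverse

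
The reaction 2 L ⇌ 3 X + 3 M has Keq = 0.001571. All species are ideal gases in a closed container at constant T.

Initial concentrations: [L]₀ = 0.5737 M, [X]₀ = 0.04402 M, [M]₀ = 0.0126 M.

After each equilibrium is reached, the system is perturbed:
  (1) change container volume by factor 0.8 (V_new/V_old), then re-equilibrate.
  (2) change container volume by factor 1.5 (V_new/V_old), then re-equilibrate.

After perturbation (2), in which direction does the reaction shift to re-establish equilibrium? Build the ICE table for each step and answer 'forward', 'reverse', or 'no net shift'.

Direction: forward

Q₀ = 5.1843e-10 vs Keq = 0.001571 ⇒ Q<K, forward
Step 1:
                    L           X           M
  init         0.5737     0.04402      0.0126
  Δ           -0.1519      0.2279      0.2279
  eq           0.4218      0.2719      0.2405
  solve Keq expr → x = 0.07596; check Q = 0.001571
Then change container volume by factor 0.8 (V_new/V_old).
Step 2:
                    L           X           M
  init         0.5272      0.3399      0.3006
  Δ           0.02638    -0.03958    -0.03958
  eq           0.5536      0.3003       0.261
  solve Keq expr → x = -0.01319; check Q = 0.001571
Then change container volume by factor 1.5 (V_new/V_old).
Step 3:
                    L           X           M
  init         0.3691      0.2002       0.174
  Δ          -0.03347      0.0502      0.0502
  eq           0.3356      0.2504      0.2242
  solve Keq expr → x = 0.01673; check Q = 0.001571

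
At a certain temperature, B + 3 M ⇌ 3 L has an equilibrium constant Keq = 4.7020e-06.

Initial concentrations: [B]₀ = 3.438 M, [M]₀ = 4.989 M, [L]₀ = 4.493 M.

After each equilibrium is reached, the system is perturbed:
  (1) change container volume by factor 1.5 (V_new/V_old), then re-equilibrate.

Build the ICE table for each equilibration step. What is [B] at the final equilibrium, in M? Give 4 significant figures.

[B]_eq = 3.239 M

Q₀ = 0.2125 vs Keq = 4.7020e-06 ⇒ Q>K, reverse
Step 1:
                  B         M         L
  I           3.438     4.989     4.493
  C           1.411     4.232    -4.232
  E           4.849     9.221    0.2614
  solve Keq expr → x = -1.411; check Q = 4.7020e-06
Then change container volume by factor 1.5 (V_new/V_old).
Step 2:
                  B         M         L
  I           3.232     6.147    0.1743
  C        0.007131   0.02139  -0.02139
  E           3.239     6.168    0.1529
  solve Keq expr → x = -0.007131; check Q = 4.7020e-06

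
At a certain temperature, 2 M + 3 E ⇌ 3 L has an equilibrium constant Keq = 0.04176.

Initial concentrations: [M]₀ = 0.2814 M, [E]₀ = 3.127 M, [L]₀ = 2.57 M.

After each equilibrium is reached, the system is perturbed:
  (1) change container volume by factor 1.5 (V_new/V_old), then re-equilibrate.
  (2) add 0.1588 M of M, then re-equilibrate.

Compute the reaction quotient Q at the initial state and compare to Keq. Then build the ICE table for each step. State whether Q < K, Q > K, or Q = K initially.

Q₀ = 7.011; Q > K (proceeds reverse)

Q₀ = 7.011 vs Keq = 0.04176 ⇒ Q>K, reverse
Step 1:
                  M         E         L
  init       0.2814     3.127      2.57
  Δ          0.7297     1.095    -1.095
  eq          1.011     4.222     1.475
  solve Keq expr → x = -0.3649; check Q = 0.04176
Then change container volume by factor 1.5 (V_new/V_old).
Step 2:
                  M         E         L
  init       0.6741     2.814    0.9836
  Δ         0.08755    0.1313   -0.1313
  eq         0.7616     2.946    0.8523
  solve Keq expr → x = -0.04377; check Q = 0.04176
Then add 0.1588 M of M.
Step 3:
                  M         E         L
  init       0.9204     2.946    0.8523
  Δ        -0.04275  -0.06412   0.06412
  eq         0.8777     2.882    0.9164
  solve Keq expr → x = 0.02137; check Q = 0.04176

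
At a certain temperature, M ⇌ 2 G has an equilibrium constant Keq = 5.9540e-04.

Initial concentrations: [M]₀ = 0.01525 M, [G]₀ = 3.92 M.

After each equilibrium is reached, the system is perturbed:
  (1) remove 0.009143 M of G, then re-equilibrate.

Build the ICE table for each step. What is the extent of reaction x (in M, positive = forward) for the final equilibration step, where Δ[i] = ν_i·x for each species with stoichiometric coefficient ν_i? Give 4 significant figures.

Q₀ = 1008 vs Keq = 5.9540e-04 ⇒ Q>K, reverse
Step 1:
                   M          G
  init       0.01525       3.92
  Δ            1.943     -3.886
  eq           1.958    0.03415
  solve Keq expr → x = -1.943; check Q = 5.9540e-04
Then remove 0.009143 M of G.
Step 2:
                   M          G
  init         1.958      0.025
  Δ        -0.004552   0.009103
  eq           1.954    0.03411
  solve Keq expr → x = 0.004552; check Q = 5.9540e-04

x = 0.004552 M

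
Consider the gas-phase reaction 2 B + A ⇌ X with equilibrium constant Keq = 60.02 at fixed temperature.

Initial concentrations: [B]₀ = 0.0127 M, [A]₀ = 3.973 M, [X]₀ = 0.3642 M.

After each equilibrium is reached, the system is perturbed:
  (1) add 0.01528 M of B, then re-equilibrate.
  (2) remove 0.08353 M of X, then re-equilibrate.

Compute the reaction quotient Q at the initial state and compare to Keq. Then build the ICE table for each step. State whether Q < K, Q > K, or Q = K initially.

Q₀ = 568.3; Q > K (proceeds reverse)

Q₀ = 568.3 vs Keq = 60.02 ⇒ Q>K, reverse
Step 1:
                   B          A          X
  init        0.0127      3.973     0.3642
  Δ          0.02563    0.01281   -0.01281
  eq         0.03833      3.986     0.3514
  solve Keq expr → x = -0.01281; check Q = 60.02
Then add 0.01528 M of B.
Step 2:
                   B          A          X
  init       0.05361      3.986     0.3514
  Δ         -0.01484  -0.007421   0.007421
  eq         0.03876      3.978     0.3588
  solve Keq expr → x = 0.007421; check Q = 60.02
Then remove 0.08353 M of X.
Step 3:
                   B          A          X
  init       0.03876      3.978     0.2753
  Δ        -0.004657  -0.002329   0.002329
  eq         0.03411      3.976     0.2776
  solve Keq expr → x = 0.002329; check Q = 60.02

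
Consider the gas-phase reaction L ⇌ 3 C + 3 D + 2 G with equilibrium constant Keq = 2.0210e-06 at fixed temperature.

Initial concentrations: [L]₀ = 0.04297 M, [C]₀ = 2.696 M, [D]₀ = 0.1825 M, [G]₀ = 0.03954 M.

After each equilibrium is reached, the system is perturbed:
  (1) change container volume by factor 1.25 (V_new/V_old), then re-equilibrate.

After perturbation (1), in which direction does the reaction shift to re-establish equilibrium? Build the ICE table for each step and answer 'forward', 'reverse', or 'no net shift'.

Direction: forward

Q₀ = 0.004334 vs Keq = 2.0210e-06 ⇒ Q>K, reverse
Step 1:
                   L          C          D          G
  I          0.04297      2.696     0.1825    0.03954
  C          0.01885   -0.05654   -0.05654    -0.0377
  E          0.06182      2.639      0.126   0.001844
  solve Keq expr → x = -0.01885; check Q = 2.0210e-06
Then change container volume by factor 1.25 (V_new/V_old).
Step 2:
                   L          C          D          G
  I          0.04945      2.112     0.1008   0.001475
  C       -8.0175e-04   0.002405   0.002405   0.001604
  E          0.04865      2.114     0.1032   0.003079
  solve Keq expr → x = 8.0175e-04; check Q = 2.0210e-06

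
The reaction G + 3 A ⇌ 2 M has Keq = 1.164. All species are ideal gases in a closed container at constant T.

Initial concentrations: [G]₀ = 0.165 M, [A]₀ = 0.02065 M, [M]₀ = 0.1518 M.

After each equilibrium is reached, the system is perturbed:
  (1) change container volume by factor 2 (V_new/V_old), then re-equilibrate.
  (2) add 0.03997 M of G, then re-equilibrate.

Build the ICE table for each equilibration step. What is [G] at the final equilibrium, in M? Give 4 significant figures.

Q₀ = 1.5860e+04 vs Keq = 1.164 ⇒ Q>K, reverse
Step 1:
                   G          A          M
  init         0.165    0.02065     0.1518
  Δ          0.05543     0.1663    -0.1109
  eq          0.2204     0.1869    0.04094
  solve Keq expr → x = -0.05543; check Q = 1.164
Then change container volume by factor 2 (V_new/V_old).
Step 2:
                   G          A          M
  init        0.1102    0.09347    0.02047
  Δ         0.003993    0.01198  -0.007986
  eq          0.1142     0.1054    0.01248
  solve Keq expr → x = -0.003993; check Q = 1.164
Then add 0.03997 M of G.
Step 3:
                   G          A          M
  init        0.1542     0.1054    0.01248
  Δ       -7.5945e-04  -0.002278   0.001519
  eq          0.1534     0.1032      0.014
  solve Keq expr → x = 7.5945e-04; check Q = 1.164

[G]_eq = 0.1534 M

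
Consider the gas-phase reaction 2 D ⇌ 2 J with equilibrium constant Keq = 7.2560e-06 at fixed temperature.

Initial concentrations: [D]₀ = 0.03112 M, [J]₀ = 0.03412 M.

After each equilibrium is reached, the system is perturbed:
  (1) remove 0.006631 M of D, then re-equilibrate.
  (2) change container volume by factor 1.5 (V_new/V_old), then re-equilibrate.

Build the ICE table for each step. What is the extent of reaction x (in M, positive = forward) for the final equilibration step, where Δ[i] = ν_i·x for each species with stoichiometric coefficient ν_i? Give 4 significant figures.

x = 0 M

Q₀ = 1.202 vs Keq = 7.2560e-06 ⇒ Q>K, reverse
Step 1:
                    D           J
  Initial     0.03112     0.03412
  Change      0.03394    -0.03394
  Equil       0.06506  1.7526e-04
  solve Keq expr → x = -0.01697; check Q = 7.2560e-06
Then remove 0.006631 M of D.
Step 2:
                    D           J
  Initial     0.05843  1.7526e-04
  Change   1.7814e-05 -1.7814e-05
  Equil       0.05845  1.5745e-04
  solve Keq expr → x = -8.9070e-06; check Q = 7.2560e-06
Then change container volume by factor 1.5 (V_new/V_old).
Step 3:
                    D           J
  Initial     0.03897  1.0497e-04
  Change            0           0
  Equil       0.03897  1.0497e-04
  solve Keq expr → x = 0; check Q = 7.2560e-06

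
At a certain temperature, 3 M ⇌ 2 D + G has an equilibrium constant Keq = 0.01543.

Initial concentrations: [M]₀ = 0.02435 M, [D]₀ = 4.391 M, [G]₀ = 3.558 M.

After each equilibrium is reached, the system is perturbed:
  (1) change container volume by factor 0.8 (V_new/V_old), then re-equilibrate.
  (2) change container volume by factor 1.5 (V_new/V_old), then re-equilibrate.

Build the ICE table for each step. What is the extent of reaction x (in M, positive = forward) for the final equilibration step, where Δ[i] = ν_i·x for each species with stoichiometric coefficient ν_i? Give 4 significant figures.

x = 0 M

Q₀ = 4.7516e+06 vs Keq = 0.01543 ⇒ Q>K, reverse
Step 1:
                    M           D           G
  I           0.02435       4.391       3.558
  C             5.038      -3.359      -1.679
  E             5.062       1.032       1.879
  solve Keq expr → x = -1.679; check Q = 0.01543
Then change container volume by factor 0.8 (V_new/V_old).
Step 2:
                    M           D           G
  I             6.328        1.29       2.348
  C                 0           0           0
  E             6.328        1.29       2.348
  solve Keq expr → x = 0; check Q = 0.01543
Then change container volume by factor 1.5 (V_new/V_old).
Step 3:
                    M           D           G
  I             4.219      0.8602       1.566
  C                 0           0           0
  E             4.219      0.8602       1.566
  solve Keq expr → x = 0; check Q = 0.01543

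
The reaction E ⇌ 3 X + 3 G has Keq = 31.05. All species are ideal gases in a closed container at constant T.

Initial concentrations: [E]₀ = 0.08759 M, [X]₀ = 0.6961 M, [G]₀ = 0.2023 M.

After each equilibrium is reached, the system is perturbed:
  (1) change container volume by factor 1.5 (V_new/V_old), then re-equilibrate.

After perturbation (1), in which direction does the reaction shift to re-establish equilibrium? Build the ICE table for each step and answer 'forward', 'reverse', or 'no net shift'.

Q₀ = 0.03188 vs Keq = 31.05 ⇒ Q<K, forward
Step 1:
                   E          X          G
  Initial    0.08759     0.6961     0.2023
  Change    -0.08494     0.2548     0.2548
  Equil     0.002646     0.9509     0.4571
  solve Keq expr → x = 0.08494; check Q = 31.05
Then change container volume by factor 1.5 (V_new/V_old).
Step 2:
                   E          X          G
  Initial   0.001764      0.634     0.3048
  Change   -0.001516   0.004547   0.004547
  Equil   2.4807e-04     0.6385     0.3093
  solve Keq expr → x = 0.001516; check Q = 31.05

Direction: forward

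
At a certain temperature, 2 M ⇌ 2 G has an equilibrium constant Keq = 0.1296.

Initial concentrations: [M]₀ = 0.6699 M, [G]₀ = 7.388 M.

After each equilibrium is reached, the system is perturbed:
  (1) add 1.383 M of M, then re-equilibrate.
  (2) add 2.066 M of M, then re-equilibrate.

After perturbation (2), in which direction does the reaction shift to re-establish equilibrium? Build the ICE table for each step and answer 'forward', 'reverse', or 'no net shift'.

Q₀ = 121.6 vs Keq = 0.1296 ⇒ Q>K, reverse
Step 1:
                  M         G
  I          0.6699     7.388
  C           5.255    -5.255
  E           5.925     2.133
  solve Keq expr → x = -2.628; check Q = 0.1296
Then add 1.383 M of M.
Step 2:
                  M         G
  I           7.308     2.133
  C         -0.3661    0.3661
  E           6.942     2.499
  solve Keq expr → x = 0.183; check Q = 0.1296
Then add 2.066 M of M.
Step 3:
                  M         G
  I           9.008     2.499
  C         -0.5469    0.5469
  E           8.461     3.046
  solve Keq expr → x = 0.2734; check Q = 0.1296

Direction: forward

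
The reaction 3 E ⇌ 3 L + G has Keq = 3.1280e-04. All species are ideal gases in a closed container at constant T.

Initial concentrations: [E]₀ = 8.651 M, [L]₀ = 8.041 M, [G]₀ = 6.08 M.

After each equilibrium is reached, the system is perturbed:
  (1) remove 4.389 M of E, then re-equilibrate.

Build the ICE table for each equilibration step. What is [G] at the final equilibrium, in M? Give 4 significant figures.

[G]_eq = 3.574 M

Q₀ = 4.882 vs Keq = 3.1280e-04 ⇒ Q>K, reverse
Step 1:
                   E          L          G
  init         8.651      8.041       6.08
  Δ            7.335     -7.335     -2.445
  eq           15.99     0.7058      3.635
  solve Keq expr → x = -2.445; check Q = 3.1280e-04
Then remove 4.389 M of E.
Step 2:
                   E          L          G
  init          11.6     0.7058      3.635
  Δ           0.1828    -0.1828   -0.06092
  eq           11.78      0.523      3.574
  solve Keq expr → x = -0.06092; check Q = 3.1280e-04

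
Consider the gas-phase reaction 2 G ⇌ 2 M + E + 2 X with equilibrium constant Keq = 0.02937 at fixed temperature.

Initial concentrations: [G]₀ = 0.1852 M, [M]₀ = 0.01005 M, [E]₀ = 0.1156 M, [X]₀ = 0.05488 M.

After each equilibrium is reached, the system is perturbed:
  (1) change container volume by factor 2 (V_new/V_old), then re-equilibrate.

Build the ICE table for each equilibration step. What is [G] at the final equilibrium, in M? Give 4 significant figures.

Q₀ = 1.0253e-06 vs Keq = 0.02937 ⇒ Q<K, forward
Step 1:
                  G         M         E         X
  Initial    0.1852   0.01005    0.1156   0.05488
  Change    -0.1252    0.1252    0.0626    0.1252
  Equil        0.06    0.1353    0.1782    0.1801
  solve Keq expr → x = 0.0626; check Q = 0.02937
Then change container volume by factor 2 (V_new/V_old).
Step 2:
                  G         M         E         X
  Initial      0.03   0.06763    0.0891   0.09004
  Change   -0.01446   0.01446  0.007231   0.01446
  Equil     0.01554   0.08209   0.09633    0.1045
  solve Keq expr → x = 0.007231; check Q = 0.02937

[G]_eq = 0.01554 M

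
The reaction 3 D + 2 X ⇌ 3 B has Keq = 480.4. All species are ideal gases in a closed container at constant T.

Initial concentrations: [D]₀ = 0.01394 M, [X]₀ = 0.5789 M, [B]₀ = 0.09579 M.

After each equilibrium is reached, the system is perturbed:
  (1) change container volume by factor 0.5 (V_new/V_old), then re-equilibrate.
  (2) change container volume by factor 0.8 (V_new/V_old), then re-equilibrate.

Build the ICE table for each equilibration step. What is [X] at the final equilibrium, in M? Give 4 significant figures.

Q₀ = 968.2 vs Keq = 480.4 ⇒ Q>K, reverse
Step 1:
                    D           X           B
  I           0.01394      0.5789     0.09579
  C          0.003065    0.002043   -0.003065
  E             0.017      0.5809     0.09273
  solve Keq expr → x = -0.001022; check Q = 480.4
Then change container volume by factor 0.5 (V_new/V_old).
Step 2:
                    D           X           B
  I           0.03401       1.162      0.1855
  C          -0.01119   -0.007463     0.01119
  E           0.02282       1.154      0.1966
  solve Keq expr → x = 0.003731; check Q = 480.4
Then change container volume by factor 0.8 (V_new/V_old).
Step 3:
                    D           X           B
  I           0.02852       1.443      0.2458
  C         -0.003559   -0.002373    0.003559
  E           0.02496       1.441      0.2494
  solve Keq expr → x = 0.001186; check Q = 480.4

[X]_eq = 1.441 M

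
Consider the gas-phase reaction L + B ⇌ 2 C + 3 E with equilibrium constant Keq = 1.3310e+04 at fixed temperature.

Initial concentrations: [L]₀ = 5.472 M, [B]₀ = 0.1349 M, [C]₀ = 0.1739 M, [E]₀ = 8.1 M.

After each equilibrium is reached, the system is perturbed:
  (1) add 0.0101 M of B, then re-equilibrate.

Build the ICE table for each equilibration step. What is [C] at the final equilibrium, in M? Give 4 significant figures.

Q₀ = 21.77 vs Keq = 1.3310e+04 ⇒ Q<K, forward
Step 1:
                   L          B          C          E
  I            5.472     0.1349     0.1739        8.1
  C          -0.1332    -0.1332     0.2664     0.3997
  E            5.339   0.001676     0.4403        8.5
  solve Keq expr → x = 0.1332; check Q = 1.3310e+04
Then add 0.0101 M of B.
Step 2:
                   L          B          C          E
  I            5.339    0.01178     0.4403        8.5
  C        -0.009923  -0.009923    0.01985    0.02977
  E            5.329   0.001853     0.4602      8.529
  solve Keq expr → x = 0.009923; check Q = 1.3310e+04

[C]_eq = 0.4602 M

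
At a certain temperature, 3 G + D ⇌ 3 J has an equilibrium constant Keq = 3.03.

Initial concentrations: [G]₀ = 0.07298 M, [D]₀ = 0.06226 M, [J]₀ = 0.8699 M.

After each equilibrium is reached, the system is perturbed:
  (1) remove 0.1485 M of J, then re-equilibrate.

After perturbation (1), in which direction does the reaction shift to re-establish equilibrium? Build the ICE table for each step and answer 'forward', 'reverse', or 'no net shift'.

Direction: forward

Q₀ = 2.7201e+04 vs Keq = 3.03 ⇒ Q>K, reverse
Step 1:
                    G           D           J
  init        0.07298     0.06226      0.8699
  Δ            0.4349       0.145     -0.4349
  eq           0.5079      0.2072       0.435
  solve Keq expr → x = -0.145; check Q = 3.03
Then remove 0.1485 M of J.
Step 2:
                    G           D           J
  init         0.5079      0.2072      0.2865
  Δ          -0.07192    -0.02397     0.07192
  eq            0.436      0.1833      0.3584
  solve Keq expr → x = 0.02397; check Q = 3.03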